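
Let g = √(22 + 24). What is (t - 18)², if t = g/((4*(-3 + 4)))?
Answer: (72 - √46)²/16 ≈ 265.83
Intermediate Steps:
g = √46 ≈ 6.7823
t = √46/4 (t = √46/((4*(-3 + 4))) = √46/((4*1)) = √46/4 ≈ 1.6956)
(t - 18)² = (√46/4 - 18)² = (-18 + √46/4)²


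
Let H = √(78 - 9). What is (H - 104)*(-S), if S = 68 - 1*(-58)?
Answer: 13104 - 126*√69 ≈ 12057.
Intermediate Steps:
S = 126 (S = 68 + 58 = 126)
H = √69 ≈ 8.3066
(H - 104)*(-S) = (√69 - 104)*(-1*126) = (-104 + √69)*(-126) = 13104 - 126*√69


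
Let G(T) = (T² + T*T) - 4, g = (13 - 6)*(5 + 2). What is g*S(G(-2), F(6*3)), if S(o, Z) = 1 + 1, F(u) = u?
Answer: 98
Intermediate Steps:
g = 49 (g = 7*7 = 49)
G(T) = -4 + 2*T² (G(T) = (T² + T²) - 4 = 2*T² - 4 = -4 + 2*T²)
S(o, Z) = 2
g*S(G(-2), F(6*3)) = 49*2 = 98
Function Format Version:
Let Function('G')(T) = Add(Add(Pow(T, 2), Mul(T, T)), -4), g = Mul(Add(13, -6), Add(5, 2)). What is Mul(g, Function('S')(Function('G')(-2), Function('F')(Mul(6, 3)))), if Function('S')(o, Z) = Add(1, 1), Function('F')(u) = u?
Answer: 98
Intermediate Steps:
g = 49 (g = Mul(7, 7) = 49)
Function('G')(T) = Add(-4, Mul(2, Pow(T, 2))) (Function('G')(T) = Add(Add(Pow(T, 2), Pow(T, 2)), -4) = Add(Mul(2, Pow(T, 2)), -4) = Add(-4, Mul(2, Pow(T, 2))))
Function('S')(o, Z) = 2
Mul(g, Function('S')(Function('G')(-2), Function('F')(Mul(6, 3)))) = Mul(49, 2) = 98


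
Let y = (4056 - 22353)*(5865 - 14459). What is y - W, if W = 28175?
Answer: 157216243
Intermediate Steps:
y = 157244418 (y = -18297*(-8594) = 157244418)
y - W = 157244418 - 1*28175 = 157244418 - 28175 = 157216243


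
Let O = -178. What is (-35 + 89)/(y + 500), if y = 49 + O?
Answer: 54/371 ≈ 0.14555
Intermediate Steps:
y = -129 (y = 49 - 178 = -129)
(-35 + 89)/(y + 500) = (-35 + 89)/(-129 + 500) = 54/371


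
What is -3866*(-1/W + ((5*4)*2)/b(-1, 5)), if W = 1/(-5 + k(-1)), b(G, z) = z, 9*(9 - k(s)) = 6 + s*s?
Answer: -166238/9 ≈ -18471.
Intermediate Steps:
k(s) = 25/3 - s²/9 (k(s) = 9 - (6 + s*s)/9 = 9 - (6 + s²)/9 = 9 + (-⅔ - s²/9) = 25/3 - s²/9)
W = 9/29 (W = 1/(-5 + (25/3 - ⅑*(-1)²)) = 1/(-5 + (25/3 - ⅑*1)) = 1/(-5 + (25/3 - ⅑)) = 1/(-5 + 74/9) = 1/(29/9) = 9/29 ≈ 0.31034)
-3866*(-1/W + ((5*4)*2)/b(-1, 5)) = -3866*(-1/9/29 + ((5*4)*2)/5) = -3866*(-1*29/9 + (20*2)*(⅕)) = -3866*(-29/9 + 40*(⅕)) = -3866*(-29/9 + 8) = -3866*43/9 = -166238/9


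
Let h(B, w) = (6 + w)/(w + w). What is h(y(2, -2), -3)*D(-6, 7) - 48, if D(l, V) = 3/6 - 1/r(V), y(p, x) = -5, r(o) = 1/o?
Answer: -179/4 ≈ -44.750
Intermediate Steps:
h(B, w) = (6 + w)/(2*w) (h(B, w) = (6 + w)/((2*w)) = (6 + w)*(1/(2*w)) = (6 + w)/(2*w))
D(l, V) = ½ - V (D(l, V) = 3/6 - 1/(1/V) = 3*(⅙) - V = ½ - V)
h(y(2, -2), -3)*D(-6, 7) - 48 = ((½)*(6 - 3)/(-3))*(½ - 1*7) - 48 = ((½)*(-⅓)*3)*(½ - 7) - 48 = -½*(-13/2) - 48 = 13/4 - 48 = -179/4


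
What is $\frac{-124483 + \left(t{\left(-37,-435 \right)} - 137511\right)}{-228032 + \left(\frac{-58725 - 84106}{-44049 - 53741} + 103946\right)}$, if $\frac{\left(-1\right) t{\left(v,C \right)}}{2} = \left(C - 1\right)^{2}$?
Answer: $\frac{62799368940}{12134227109} \approx 5.1754$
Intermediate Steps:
$t{\left(v,C \right)} = - 2 \left(-1 + C\right)^{2}$ ($t{\left(v,C \right)} = - 2 \left(C - 1\right)^{2} = - 2 \left(-1 + C\right)^{2}$)
$\frac{-124483 + \left(t{\left(-37,-435 \right)} - 137511\right)}{-228032 + \left(\frac{-58725 - 84106}{-44049 - 53741} + 103946\right)} = \frac{-124483 - \left(137511 + 2 \left(-1 - 435\right)^{2}\right)}{-228032 + \left(\frac{-58725 - 84106}{-44049 - 53741} + 103946\right)} = \frac{-124483 - \left(137511 + 2 \left(-436\right)^{2}\right)}{-228032 + \left(- \frac{142831}{-97790} + 103946\right)} = \frac{-124483 - 517703}{-228032 + \left(\left(-142831\right) \left(- \frac{1}{97790}\right) + 103946\right)} = \frac{-124483 - 517703}{-228032 + \left(\frac{142831}{97790} + 103946\right)} = \frac{-124483 - 517703}{-228032 + \frac{10165022171}{97790}} = - \frac{642186}{- \frac{12134227109}{97790}} = \left(-642186\right) \left(- \frac{97790}{12134227109}\right) = \frac{62799368940}{12134227109}$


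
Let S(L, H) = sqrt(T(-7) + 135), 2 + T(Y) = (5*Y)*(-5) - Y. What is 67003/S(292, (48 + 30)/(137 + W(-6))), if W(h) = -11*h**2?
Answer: 67003*sqrt(35)/105 ≈ 3775.2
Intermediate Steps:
T(Y) = -2 - 26*Y (T(Y) = -2 + ((5*Y)*(-5) - Y) = -2 + (-25*Y - Y) = -2 - 26*Y)
S(L, H) = 3*sqrt(35) (S(L, H) = sqrt((-2 - 26*(-7)) + 135) = sqrt((-2 + 182) + 135) = sqrt(180 + 135) = sqrt(315) = 3*sqrt(35))
67003/S(292, (48 + 30)/(137 + W(-6))) = 67003/((3*sqrt(35))) = 67003*(sqrt(35)/105) = 67003*sqrt(35)/105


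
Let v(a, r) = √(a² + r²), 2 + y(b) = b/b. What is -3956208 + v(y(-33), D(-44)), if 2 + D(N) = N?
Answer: -3956208 + √2117 ≈ -3.9562e+6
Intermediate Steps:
y(b) = -1 (y(b) = -2 + b/b = -2 + 1 = -1)
D(N) = -2 + N
-3956208 + v(y(-33), D(-44)) = -3956208 + √((-1)² + (-2 - 44)²) = -3956208 + √(1 + (-46)²) = -3956208 + √(1 + 2116) = -3956208 + √2117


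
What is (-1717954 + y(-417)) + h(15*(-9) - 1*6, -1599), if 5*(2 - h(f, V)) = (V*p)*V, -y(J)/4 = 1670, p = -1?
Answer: -6066359/5 ≈ -1.2133e+6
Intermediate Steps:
y(J) = -6680 (y(J) = -4*1670 = -6680)
h(f, V) = 2 + V²/5 (h(f, V) = 2 - V*(-1)*V/5 = 2 - (-V)*V/5 = 2 - (-1)*V²/5 = 2 + V²/5)
(-1717954 + y(-417)) + h(15*(-9) - 1*6, -1599) = (-1717954 - 6680) + (2 + (⅕)*(-1599)²) = -1724634 + (2 + (⅕)*2556801) = -1724634 + (2 + 2556801/5) = -1724634 + 2556811/5 = -6066359/5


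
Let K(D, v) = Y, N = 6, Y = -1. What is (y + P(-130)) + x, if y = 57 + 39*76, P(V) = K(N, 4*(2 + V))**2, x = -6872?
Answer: -3850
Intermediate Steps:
K(D, v) = -1
P(V) = 1 (P(V) = (-1)**2 = 1)
y = 3021 (y = 57 + 2964 = 3021)
(y + P(-130)) + x = (3021 + 1) - 6872 = 3022 - 6872 = -3850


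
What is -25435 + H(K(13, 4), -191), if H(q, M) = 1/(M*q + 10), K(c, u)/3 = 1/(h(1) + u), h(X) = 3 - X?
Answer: -4349387/171 ≈ -25435.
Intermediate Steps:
K(c, u) = 3/(2 + u) (K(c, u) = 3/((3 - 1*1) + u) = 3/((3 - 1) + u) = 3/(2 + u))
H(q, M) = 1/(10 + M*q)
-25435 + H(K(13, 4), -191) = -25435 + 1/(10 - 573/(2 + 4)) = -25435 + 1/(10 - 573/6) = -25435 + 1/(10 - 191*1/2) = -25435 + 1/(10 - 191/2) = -25435 + 1/(-171/2) = -25435 - 2/171 = -4349387/171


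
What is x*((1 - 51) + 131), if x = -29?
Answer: -2349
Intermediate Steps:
x*((1 - 51) + 131) = -29*((1 - 51) + 131) = -29*(-50 + 131) = -29*81 = -2349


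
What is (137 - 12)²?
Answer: 15625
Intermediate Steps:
(137 - 12)² = 125² = 15625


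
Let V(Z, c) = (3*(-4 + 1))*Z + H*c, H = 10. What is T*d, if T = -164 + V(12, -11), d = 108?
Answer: -41256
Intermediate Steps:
V(Z, c) = -9*Z + 10*c (V(Z, c) = (3*(-4 + 1))*Z + 10*c = (3*(-3))*Z + 10*c = -9*Z + 10*c)
T = -382 (T = -164 + (-9*12 + 10*(-11)) = -164 + (-108 - 110) = -164 - 218 = -382)
T*d = -382*108 = -41256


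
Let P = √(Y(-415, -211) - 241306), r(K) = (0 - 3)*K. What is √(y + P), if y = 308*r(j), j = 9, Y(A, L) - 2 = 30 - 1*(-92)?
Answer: √(-8316 + 3*I*√26798) ≈ 2.6915 + 91.232*I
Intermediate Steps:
Y(A, L) = 124 (Y(A, L) = 2 + (30 - 1*(-92)) = 2 + (30 + 92) = 2 + 122 = 124)
r(K) = -3*K
y = -8316 (y = 308*(-3*9) = 308*(-27) = -8316)
P = 3*I*√26798 (P = √(124 - 241306) = √(-241182) = 3*I*√26798 ≈ 491.1*I)
√(y + P) = √(-8316 + 3*I*√26798)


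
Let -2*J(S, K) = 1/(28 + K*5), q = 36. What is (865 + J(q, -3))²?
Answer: 505755121/676 ≈ 7.4816e+5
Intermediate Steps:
J(S, K) = -1/(2*(28 + 5*K)) (J(S, K) = -1/(2*(28 + K*5)) = -1/(2*(28 + 5*K)))
(865 + J(q, -3))² = (865 - 1/(56 + 10*(-3)))² = (865 - 1/(56 - 30))² = (865 - 1/26)² = (22489/26)² = 505755121/676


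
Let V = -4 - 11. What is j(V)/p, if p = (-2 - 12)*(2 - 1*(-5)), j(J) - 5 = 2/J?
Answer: -73/1470 ≈ -0.049660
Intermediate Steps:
V = -15
j(J) = 5 + 2/J
p = -98 (p = -14*(2 + 5) = -14*7 = -98)
j(V)/p = (5 + 2/(-15))/(-98) = (5 + 2*(-1/15))*(-1/98) = (5 - 2/15)*(-1/98) = (73/15)*(-1/98) = -73/1470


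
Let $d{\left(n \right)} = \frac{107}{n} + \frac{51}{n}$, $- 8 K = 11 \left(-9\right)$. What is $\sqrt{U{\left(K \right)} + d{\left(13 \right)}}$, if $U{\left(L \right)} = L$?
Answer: $\frac{\sqrt{66326}}{52} \approx 4.9527$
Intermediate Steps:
$K = \frac{99}{8}$ ($K = - \frac{11 \left(-9\right)}{8} = \left(- \frac{1}{8}\right) \left(-99\right) = \frac{99}{8} \approx 12.375$)
$d{\left(n \right)} = \frac{158}{n}$
$\sqrt{U{\left(K \right)} + d{\left(13 \right)}} = \sqrt{\frac{99}{8} + \frac{158}{13}} = \sqrt{\frac{2551}{104}} = \frac{\sqrt{66326}}{52}$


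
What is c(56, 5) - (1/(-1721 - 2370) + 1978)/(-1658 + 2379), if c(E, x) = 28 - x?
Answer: 59749056/2949611 ≈ 20.257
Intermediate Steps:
c(56, 5) - (1/(-1721 - 2370) + 1978)/(-1658 + 2379) = (28 - 1*5) - (1/(-1721 - 2370) + 1978)/(-1658 + 2379) = (28 - 5) - (1/(-4091) + 1978)/721 = 23 - (-1/4091 + 1978)/721 = 23 - 8091997/(4091*721) = 23 - 1*8091997/2949611 = 23 - 8091997/2949611 = 59749056/2949611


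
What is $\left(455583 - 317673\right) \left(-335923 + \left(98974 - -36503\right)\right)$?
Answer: $-27643507860$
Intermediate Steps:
$\left(455583 - 317673\right) \left(-335923 + \left(98974 - -36503\right)\right) = 137910 \left(-335923 + \left(98974 + 36503\right)\right) = 137910 \left(-335923 + 135477\right) = 137910 \left(-200446\right) = -27643507860$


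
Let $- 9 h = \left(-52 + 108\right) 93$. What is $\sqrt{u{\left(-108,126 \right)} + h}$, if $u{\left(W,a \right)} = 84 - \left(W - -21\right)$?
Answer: $\frac{i \sqrt{3669}}{3} \approx 20.191 i$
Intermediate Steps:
$u{\left(W,a \right)} = 63 - W$ ($u{\left(W,a \right)} = 84 - \left(W + 21\right) = 84 - \left(21 + W\right) = 63 - W$)
$h = - \frac{1736}{3}$ ($h = - \frac{\left(-52 + 108\right) 93}{9} = - \frac{56 \cdot 93}{9} = \left(- \frac{1}{9}\right) 5208 = - \frac{1736}{3} \approx -578.67$)
$\sqrt{u{\left(-108,126 \right)} + h} = \sqrt{\left(63 - -108\right) - \frac{1736}{3}} = \sqrt{\left(63 + 108\right) - \frac{1736}{3}} = \sqrt{171 - \frac{1736}{3}} = \sqrt{- \frac{1223}{3}} = \frac{i \sqrt{3669}}{3}$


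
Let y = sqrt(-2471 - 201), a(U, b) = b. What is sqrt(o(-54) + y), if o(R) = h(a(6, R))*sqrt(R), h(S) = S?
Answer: sqrt(2)*sqrt(I*(-81*sqrt(6) + 2*sqrt(167))) ≈ 13.136 - 13.136*I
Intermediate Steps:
y = 4*I*sqrt(167) (y = sqrt(-2672) = 4*I*sqrt(167) ≈ 51.691*I)
o(R) = R**(3/2) (o(R) = R*sqrt(R) = R**(3/2))
sqrt(o(-54) + y) = sqrt((-54)**(3/2) + 4*I*sqrt(167)) = sqrt(-162*I*sqrt(6) + 4*I*sqrt(167))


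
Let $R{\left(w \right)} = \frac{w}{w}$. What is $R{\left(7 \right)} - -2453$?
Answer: $2454$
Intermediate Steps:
$R{\left(w \right)} = 1$
$R{\left(7 \right)} - -2453 = 1 - -2453 = 1 + 2453 = 2454$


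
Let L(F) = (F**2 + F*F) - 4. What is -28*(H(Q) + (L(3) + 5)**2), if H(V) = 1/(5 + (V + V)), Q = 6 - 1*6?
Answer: -50568/5 ≈ -10114.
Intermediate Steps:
Q = 0 (Q = 6 - 6 = 0)
L(F) = -4 + 2*F**2 (L(F) = (F**2 + F**2) - 4 = 2*F**2 - 4 = -4 + 2*F**2)
H(V) = 1/(5 + 2*V)
-28*(H(Q) + (L(3) + 5)**2) = -28*(1/(5 + 2*0) + ((-4 + 2*3**2) + 5)**2) = -28*(1/(5 + 0) + ((-4 + 2*9) + 5)**2) = -28*(1/5 + ((-4 + 18) + 5)**2) = -28*(1/5 + (14 + 5)**2) = -28*(1/5 + 19**2) = -28*(1/5 + 361) = -28*1806/5 = -50568/5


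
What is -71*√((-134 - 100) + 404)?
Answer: -71*√170 ≈ -925.73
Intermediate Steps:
-71*√((-134 - 100) + 404) = -71*√(-234 + 404) = -71*√170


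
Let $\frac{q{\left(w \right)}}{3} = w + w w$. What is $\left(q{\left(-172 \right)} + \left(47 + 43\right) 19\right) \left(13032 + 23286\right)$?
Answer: $3266658828$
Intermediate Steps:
$q{\left(w \right)} = 3 w + 3 w^{2}$ ($q{\left(w \right)} = 3 \left(w + w w\right) = 3 \left(w + w^{2}\right) = 3 w + 3 w^{2}$)
$\left(q{\left(-172 \right)} + \left(47 + 43\right) 19\right) \left(13032 + 23286\right) = \left(3 \left(-172\right) \left(1 - 172\right) + \left(47 + 43\right) 19\right) \left(13032 + 23286\right) = \left(3 \left(-172\right) \left(-171\right) + 90 \cdot 19\right) 36318 = \left(88236 + 1710\right) 36318 = 89946 \cdot 36318 = 3266658828$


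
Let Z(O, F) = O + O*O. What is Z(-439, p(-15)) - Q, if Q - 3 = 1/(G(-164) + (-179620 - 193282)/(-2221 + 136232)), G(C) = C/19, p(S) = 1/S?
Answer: 5588195971027/29062942 ≈ 1.9228e+5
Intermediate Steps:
G(C) = C/19 (G(C) = C*(1/19) = C/19)
Z(O, F) = O + O**2
Q = 84642617/29062942 (Q = 3 + 1/((1/19)*(-164) + (-179620 - 193282)/(-2221 + 136232)) = 3 + 1/(-164/19 - 372902/134011) = 3 + 1/(-29062942/2546209) = 3 - 2546209/29062942 = 84642617/29062942 ≈ 2.9124)
Z(-439, p(-15)) - Q = -439*(1 - 439) - 1*84642617/29062942 = -439*(-438) - 84642617/29062942 = 192282 - 84642617/29062942 = 5588195971027/29062942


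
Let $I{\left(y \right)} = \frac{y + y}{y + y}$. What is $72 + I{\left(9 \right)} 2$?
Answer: $74$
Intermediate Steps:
$I{\left(y \right)} = 1$ ($I{\left(y \right)} = \frac{2 y}{2 y} = 2 y \frac{1}{2 y} = 1$)
$72 + I{\left(9 \right)} 2 = 72 + 1 \cdot 2 = 72 + 2 = 74$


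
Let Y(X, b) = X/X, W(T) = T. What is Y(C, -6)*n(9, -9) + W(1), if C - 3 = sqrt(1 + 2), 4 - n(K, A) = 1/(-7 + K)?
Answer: 9/2 ≈ 4.5000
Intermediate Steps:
n(K, A) = 4 - 1/(-7 + K)
C = 3 + sqrt(3) (C = 3 + sqrt(1 + 2) = 3 + sqrt(3) ≈ 4.7320)
Y(X, b) = 1
Y(C, -6)*n(9, -9) + W(1) = 1*((-29 + 4*9)/(-7 + 9)) + 1 = 1*((-29 + 36)/2) + 1 = 1*((1/2)*7) + 1 = 1*(7/2) + 1 = 7/2 + 1 = 9/2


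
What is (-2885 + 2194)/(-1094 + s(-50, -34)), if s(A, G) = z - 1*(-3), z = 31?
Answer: 691/1060 ≈ 0.65189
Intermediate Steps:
s(A, G) = 34 (s(A, G) = 31 - 1*(-3) = 31 + 3 = 34)
(-2885 + 2194)/(-1094 + s(-50, -34)) = (-2885 + 2194)/(-1094 + 34) = -691/(-1060) = -691*(-1/1060) = 691/1060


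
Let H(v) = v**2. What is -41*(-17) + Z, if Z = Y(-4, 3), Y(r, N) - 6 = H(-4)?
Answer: 719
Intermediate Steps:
Y(r, N) = 22 (Y(r, N) = 6 + (-4)**2 = 6 + 16 = 22)
Z = 22
-41*(-17) + Z = -41*(-17) + 22 = 697 + 22 = 719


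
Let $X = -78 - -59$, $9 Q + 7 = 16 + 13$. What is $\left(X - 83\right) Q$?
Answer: $- \frac{748}{3} \approx -249.33$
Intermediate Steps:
$Q = \frac{22}{9}$ ($Q = - \frac{7}{9} + \frac{16 + 13}{9} = - \frac{7}{9} + \frac{1}{9} \cdot 29 = - \frac{7}{9} + \frac{29}{9} = \frac{22}{9} \approx 2.4444$)
$X = -19$ ($X = -78 + 59 = -19$)
$\left(X - 83\right) Q = \left(-19 - 83\right) \frac{22}{9} = \left(-102\right) \frac{22}{9} = - \frac{748}{3}$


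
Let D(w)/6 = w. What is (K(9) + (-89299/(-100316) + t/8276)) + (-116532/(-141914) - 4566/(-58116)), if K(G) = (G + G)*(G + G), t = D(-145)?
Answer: 23229392751647620353/71324775294682804 ≈ 325.68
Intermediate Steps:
D(w) = 6*w
t = -870 (t = 6*(-145) = -870)
K(G) = 4*G**2 (K(G) = (2*G)*(2*G) = 4*G**2)
(K(9) + (-89299/(-100316) + t/8276)) + (-116532/(-141914) - 4566/(-58116)) = (4*9**2 + (-89299/(-100316) - 870/8276)) + (-116532/(-141914) - 4566/(-58116)) = (4*81 + (-89299*(-1/100316) - 870*1/8276)) + (-116532*(-1/141914) - 4566*(-1/58116)) = (324 + (89299/100316 - 435/4138)) + (58266/70957 + 761/9686) = (324 + 162940901/207553804) + 618362753/687289502 = 67410373397/207553804 + 618362753/687289502 = 23229392751647620353/71324775294682804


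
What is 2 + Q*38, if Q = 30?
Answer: 1142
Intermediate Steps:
2 + Q*38 = 2 + 30*38 = 2 + 1140 = 1142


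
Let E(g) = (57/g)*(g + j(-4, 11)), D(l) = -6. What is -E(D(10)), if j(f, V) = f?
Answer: -95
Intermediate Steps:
E(g) = 57*(-4 + g)/g (E(g) = (57/g)*(g - 4) = (57/g)*(-4 + g) = 57*(-4 + g)/g)
-E(D(10)) = -(57 - 228/(-6)) = -(57 - 228*(-⅙)) = -(57 + 38) = -1*95 = -95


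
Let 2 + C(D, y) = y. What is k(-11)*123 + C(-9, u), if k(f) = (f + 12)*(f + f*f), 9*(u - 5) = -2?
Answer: 121795/9 ≈ 13533.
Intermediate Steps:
u = 43/9 (u = 5 + (⅑)*(-2) = 5 - 2/9 = 43/9 ≈ 4.7778)
C(D, y) = -2 + y
k(f) = (12 + f)*(f + f²)
k(-11)*123 + C(-9, u) = -11*(12 + (-11)² + 13*(-11))*123 + (-2 + 43/9) = -11*(12 + 121 - 143)*123 + 25/9 = -11*(-10)*123 + 25/9 = 110*123 + 25/9 = 13530 + 25/9 = 121795/9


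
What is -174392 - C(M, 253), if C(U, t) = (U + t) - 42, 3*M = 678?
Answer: -174829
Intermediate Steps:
M = 226 (M = (⅓)*678 = 226)
C(U, t) = -42 + U + t
-174392 - C(M, 253) = -174392 - (-42 + 226 + 253) = -174392 - 1*437 = -174392 - 437 = -174829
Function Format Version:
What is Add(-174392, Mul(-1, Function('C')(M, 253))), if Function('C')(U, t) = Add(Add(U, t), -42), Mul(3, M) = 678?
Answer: -174829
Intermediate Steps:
M = 226 (M = Mul(Rational(1, 3), 678) = 226)
Function('C')(U, t) = Add(-42, U, t)
Add(-174392, Mul(-1, Function('C')(M, 253))) = Add(-174392, Mul(-1, Add(-42, 226, 253))) = Add(-174392, Mul(-1, 437)) = Add(-174392, -437) = -174829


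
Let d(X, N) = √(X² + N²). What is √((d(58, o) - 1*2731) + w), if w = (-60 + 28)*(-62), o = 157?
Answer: √(-747 + √28013) ≈ 24.076*I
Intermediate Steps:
d(X, N) = √(N² + X²)
w = 1984 (w = -32*(-62) = 1984)
√((d(58, o) - 1*2731) + w) = √((√(157² + 58²) - 1*2731) + 1984) = √((√(24649 + 3364) - 2731) + 1984) = √((√28013 - 2731) + 1984) = √((-2731 + √28013) + 1984) = √(-747 + √28013)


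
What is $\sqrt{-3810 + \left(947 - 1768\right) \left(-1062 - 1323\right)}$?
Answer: $5 \sqrt{78171} \approx 1398.0$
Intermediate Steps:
$\sqrt{-3810 + \left(947 - 1768\right) \left(-1062 - 1323\right)} = \sqrt{-3810 - -1958085} = \sqrt{-3810 + 1958085} = \sqrt{1954275} = 5 \sqrt{78171}$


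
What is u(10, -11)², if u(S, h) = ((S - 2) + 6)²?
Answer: 38416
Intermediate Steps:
u(S, h) = (4 + S)² (u(S, h) = ((-2 + S) + 6)² = (4 + S)²)
u(10, -11)² = ((4 + 10)²)² = (14²)² = 196² = 38416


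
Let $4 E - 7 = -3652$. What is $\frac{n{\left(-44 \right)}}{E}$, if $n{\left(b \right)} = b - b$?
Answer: $0$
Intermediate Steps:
$n{\left(b \right)} = 0$
$E = - \frac{3645}{4}$ ($E = \frac{7}{4} + \frac{1}{4} \left(-3652\right) = \frac{7}{4} - 913 = - \frac{3645}{4} \approx -911.25$)
$\frac{n{\left(-44 \right)}}{E} = \frac{0}{- \frac{3645}{4}} = 0 \left(- \frac{4}{3645}\right) = 0$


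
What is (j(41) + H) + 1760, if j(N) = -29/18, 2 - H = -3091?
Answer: 87325/18 ≈ 4851.4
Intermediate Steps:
H = 3093 (H = 2 - 1*(-3091) = 2 + 3091 = 3093)
j(N) = -29/18 (j(N) = -29*1/18 = -29/18)
(j(41) + H) + 1760 = (-29/18 + 3093) + 1760 = 55645/18 + 1760 = 87325/18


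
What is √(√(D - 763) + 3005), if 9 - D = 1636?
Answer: √(3005 + I*√2390) ≈ 54.82 + 0.4459*I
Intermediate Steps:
D = -1627 (D = 9 - 1*1636 = 9 - 1636 = -1627)
√(√(D - 763) + 3005) = √(√(-1627 - 763) + 3005) = √(√(-2390) + 3005) = √(I*√2390 + 3005) = √(3005 + I*√2390)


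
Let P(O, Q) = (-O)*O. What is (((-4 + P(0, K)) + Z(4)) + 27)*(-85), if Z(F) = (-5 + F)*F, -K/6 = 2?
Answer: -1615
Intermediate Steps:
K = -12 (K = -6*2 = -12)
P(O, Q) = -O²
Z(F) = F*(-5 + F)
(((-4 + P(0, K)) + Z(4)) + 27)*(-85) = (((-4 - 1*0²) + 4*(-5 + 4)) + 27)*(-85) = (((-4 - 1*0) + 4*(-1)) + 27)*(-85) = (((-4 + 0) - 4) + 27)*(-85) = ((-4 - 4) + 27)*(-85) = (-8 + 27)*(-85) = 19*(-85) = -1615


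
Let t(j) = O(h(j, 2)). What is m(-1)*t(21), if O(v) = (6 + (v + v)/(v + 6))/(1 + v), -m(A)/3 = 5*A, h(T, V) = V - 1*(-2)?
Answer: 102/5 ≈ 20.400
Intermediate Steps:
h(T, V) = 2 + V (h(T, V) = V + 2 = 2 + V)
m(A) = -15*A
O(v) = (6 + 2*v/(6 + v))/(1 + v) (O(v) = (6 + (2*v)/(6 + v))/(1 + v) = (6 + 2*v/(6 + v))/(1 + v))
t(j) = 34/25 (t(j) = 4*(9 + 2*(2 + 2))/(6 + (2 + 2)² + 7*(2 + 2)) = 4*(9 + 2*4)/(6 + 4² + 7*4) = 4*(9 + 8)/(6 + 16 + 28) = 4*17/50 = 4*(1/50)*17 = 34/25)
m(-1)*t(21) = -15*(-1)*(34/25) = 15*(34/25) = 102/5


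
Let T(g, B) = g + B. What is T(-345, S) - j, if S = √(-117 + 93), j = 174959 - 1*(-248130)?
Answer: -423434 + 2*I*√6 ≈ -4.2343e+5 + 4.899*I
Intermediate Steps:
j = 423089 (j = 174959 + 248130 = 423089)
S = 2*I*√6 (S = √(-24) = 2*I*√6 ≈ 4.899*I)
T(g, B) = B + g
T(-345, S) - j = (2*I*√6 - 345) - 1*423089 = (-345 + 2*I*√6) - 423089 = -423434 + 2*I*√6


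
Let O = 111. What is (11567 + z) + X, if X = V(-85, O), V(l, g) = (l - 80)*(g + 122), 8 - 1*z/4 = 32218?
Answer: -155718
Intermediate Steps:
z = -128840 (z = 32 - 4*32218 = 32 - 128872 = -128840)
V(l, g) = (-80 + l)*(122 + g)
X = -38445 (X = -9760 - 80*111 + 122*(-85) + 111*(-85) = -9760 - 8880 - 10370 - 9435 = -38445)
(11567 + z) + X = (11567 - 128840) - 38445 = -117273 - 38445 = -155718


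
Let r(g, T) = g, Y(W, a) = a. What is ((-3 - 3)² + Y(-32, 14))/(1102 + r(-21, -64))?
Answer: 50/1081 ≈ 0.046253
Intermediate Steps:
((-3 - 3)² + Y(-32, 14))/(1102 + r(-21, -64)) = ((-3 - 3)² + 14)/(1102 - 21) = ((-6)² + 14)/1081 = (36 + 14)*(1/1081) = 50*(1/1081) = 50/1081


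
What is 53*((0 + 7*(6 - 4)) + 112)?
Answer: 6678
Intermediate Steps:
53*((0 + 7*(6 - 4)) + 112) = 53*((0 + 7*2) + 112) = 53*((0 + 14) + 112) = 53*(14 + 112) = 53*126 = 6678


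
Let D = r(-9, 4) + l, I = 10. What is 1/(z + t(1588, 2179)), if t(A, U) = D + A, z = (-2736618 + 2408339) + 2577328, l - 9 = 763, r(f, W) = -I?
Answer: 1/2251399 ≈ 4.4417e-7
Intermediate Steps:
r(f, W) = -10 (r(f, W) = -1*10 = -10)
l = 772 (l = 9 + 763 = 772)
z = 2249049 (z = -328279 + 2577328 = 2249049)
D = 762 (D = -10 + 772 = 762)
t(A, U) = 762 + A
1/(z + t(1588, 2179)) = 1/(2249049 + (762 + 1588)) = 1/(2249049 + 2350) = 1/2251399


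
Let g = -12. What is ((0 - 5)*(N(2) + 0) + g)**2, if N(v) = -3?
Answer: 9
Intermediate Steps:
((0 - 5)*(N(2) + 0) + g)**2 = ((0 - 5)*(-3 + 0) - 12)**2 = (-5*(-3) - 12)**2 = (15 - 12)**2 = 3**2 = 9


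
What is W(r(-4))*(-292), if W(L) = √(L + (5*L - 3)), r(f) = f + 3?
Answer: -876*I ≈ -876.0*I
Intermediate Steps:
r(f) = 3 + f
W(L) = √(-3 + 6*L) (W(L) = √(L + (-3 + 5*L)) = √(-3 + 6*L))
W(r(-4))*(-292) = √(-3 + 6*(3 - 4))*(-292) = √(-3 + 6*(-1))*(-292) = √(-3 - 6)*(-292) = √(-9)*(-292) = (3*I)*(-292) = -876*I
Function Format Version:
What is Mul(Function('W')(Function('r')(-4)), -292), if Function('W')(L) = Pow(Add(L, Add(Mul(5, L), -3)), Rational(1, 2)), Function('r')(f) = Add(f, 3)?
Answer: Mul(-876, I) ≈ Mul(-876.00, I)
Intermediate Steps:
Function('r')(f) = Add(3, f)
Function('W')(L) = Pow(Add(-3, Mul(6, L)), Rational(1, 2)) (Function('W')(L) = Pow(Add(L, Add(-3, Mul(5, L))), Rational(1, 2)) = Pow(Add(-3, Mul(6, L)), Rational(1, 2)))
Mul(Function('W')(Function('r')(-4)), -292) = Mul(Pow(Add(-3, Mul(6, Add(3, -4))), Rational(1, 2)), -292) = Mul(Pow(Add(-3, Mul(6, -1)), Rational(1, 2)), -292) = Mul(Pow(Add(-3, -6), Rational(1, 2)), -292) = Mul(Pow(-9, Rational(1, 2)), -292) = Mul(Mul(3, I), -292) = Mul(-876, I)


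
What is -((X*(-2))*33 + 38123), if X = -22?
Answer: -39575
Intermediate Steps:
-((X*(-2))*33 + 38123) = -(-22*(-2)*33 + 38123) = -(44*33 + 38123) = -(1452 + 38123) = -1*39575 = -39575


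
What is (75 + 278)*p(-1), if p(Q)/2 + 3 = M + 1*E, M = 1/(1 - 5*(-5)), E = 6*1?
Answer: 27887/13 ≈ 2145.2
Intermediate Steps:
E = 6
M = 1/26 (M = 1/(1 + 25) = 1/26 ≈ 0.038462)
p(Q) = 79/13 (p(Q) = -6 + 2*(1/26 + 1*6) = -6 + 2*(1/26 + 6) = -6 + 2*(157/26) = -6 + 157/13 = 79/13)
(75 + 278)*p(-1) = (75 + 278)*(79/13) = 353*(79/13) = 27887/13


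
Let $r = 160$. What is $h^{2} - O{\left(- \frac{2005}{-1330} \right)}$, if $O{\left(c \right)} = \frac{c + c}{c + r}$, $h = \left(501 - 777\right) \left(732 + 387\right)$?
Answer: $\frac{4097818502410094}{42961} \approx 9.5385 \cdot 10^{10}$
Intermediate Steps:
$h = -308844$ ($h = \left(-276\right) 1119 = -308844$)
$O{\left(c \right)} = \frac{2 c}{160 + c}$ ($O{\left(c \right)} = \frac{c + c}{c + 160} = \frac{2 c}{160 + c}$)
$h^{2} - O{\left(- \frac{2005}{-1330} \right)} = \left(-308844\right)^{2} - \frac{2 \left(- \frac{2005}{-1330}\right)}{160 - \frac{2005}{-1330}} = 95384616336 - \frac{2 \left(\left(-2005\right) \left(- \frac{1}{1330}\right)\right)}{160 - - \frac{401}{266}} = 95384616336 - 2 \cdot \frac{401}{266} \frac{1}{160 + \frac{401}{266}} = 95384616336 - 2 \cdot \frac{401}{266} \frac{1}{\frac{42961}{266}} = 95384616336 - 2 \cdot \frac{401}{266} \cdot \frac{266}{42961} = 95384616336 - \frac{802}{42961} = \frac{4097818502410094}{42961}$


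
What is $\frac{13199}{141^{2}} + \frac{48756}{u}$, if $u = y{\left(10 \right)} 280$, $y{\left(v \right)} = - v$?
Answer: $- \frac{233090209}{13916700} \approx -16.749$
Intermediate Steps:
$u = -2800$ ($u = \left(-1\right) 10 \cdot 280 = \left(-10\right) 280 = -2800$)
$\frac{13199}{141^{2}} + \frac{48756}{u} = \frac{13199}{141^{2}} + \frac{48756}{-2800} = \frac{13199}{19881} + 48756 \left(- \frac{1}{2800}\right) = 13199 \cdot \frac{1}{19881} - \frac{12189}{700} = \frac{13199}{19881} - \frac{12189}{700} = - \frac{233090209}{13916700}$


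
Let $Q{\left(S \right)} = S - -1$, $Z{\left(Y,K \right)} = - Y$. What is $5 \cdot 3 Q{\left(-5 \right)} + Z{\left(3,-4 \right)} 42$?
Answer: $-186$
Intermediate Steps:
$Q{\left(S \right)} = 1 + S$ ($Q{\left(S \right)} = S + 1 = 1 + S$)
$5 \cdot 3 Q{\left(-5 \right)} + Z{\left(3,-4 \right)} 42 = 5 \cdot 3 \left(1 - 5\right) + \left(-1\right) 3 \cdot 42 = 15 \left(-4\right) - 126 = -60 - 126 = -186$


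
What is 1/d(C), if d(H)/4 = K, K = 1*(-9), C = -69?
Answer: -1/36 ≈ -0.027778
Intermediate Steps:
K = -9
d(H) = -36 (d(H) = 4*(-9) = -36)
1/d(C) = 1/(-36) = -1/36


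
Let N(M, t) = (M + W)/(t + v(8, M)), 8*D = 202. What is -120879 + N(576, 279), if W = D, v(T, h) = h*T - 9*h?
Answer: -143606657/1188 ≈ -1.2088e+5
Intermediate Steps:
D = 101/4 (D = (⅛)*202 = 101/4 ≈ 25.250)
v(T, h) = -9*h + T*h (v(T, h) = T*h - 9*h = -9*h + T*h)
W = 101/4 ≈ 25.250
N(M, t) = (101/4 + M)/(t - M) (N(M, t) = (M + 101/4)/(t + M*(-9 + 8)) = (101/4 + M)/(t + M*(-1)) = (101/4 + M)/(t - M))
-120879 + N(576, 279) = -120879 + (101/4 + 576)/(279 - 1*576) = -120879 + (2405/4)/(279 - 576) = -120879 + (2405/4)/(-297) = -120879 - 1/297*2405/4 = -120879 - 2405/1188 = -143606657/1188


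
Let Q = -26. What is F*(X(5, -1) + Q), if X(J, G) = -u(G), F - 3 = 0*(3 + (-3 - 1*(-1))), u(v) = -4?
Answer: -66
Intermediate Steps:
F = 3 (F = 3 + 0*(3 + (-3 - 1*(-1))) = 3 + 0*(3 + (-3 + 1)) = 3 + 0*(3 - 2) = 3 + 0*1 = 3 + 0 = 3)
X(J, G) = 4 (X(J, G) = -1*(-4) = 4)
F*(X(5, -1) + Q) = 3*(4 - 26) = 3*(-22) = -66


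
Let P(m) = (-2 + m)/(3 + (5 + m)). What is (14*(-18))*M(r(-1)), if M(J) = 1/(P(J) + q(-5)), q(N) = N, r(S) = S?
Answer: 882/19 ≈ 46.421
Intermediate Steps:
P(m) = (-2 + m)/(8 + m)
M(J) = 1/(-5 + (-2 + J)/(8 + J)) (M(J) = 1/((-2 + J)/(8 + J) - 5) = 1/(-5 + (-2 + J)/(8 + J)))
(14*(-18))*M(r(-1)) = (14*(-18))*((8 - 1)/(2*(-21 - 2*(-1)))) = -126*7/(-21 + 2) = -126*7/(-19) = -126*(-1)*7/19 = -252*(-7/38) = 882/19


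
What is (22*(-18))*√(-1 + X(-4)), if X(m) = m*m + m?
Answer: -396*√11 ≈ -1313.4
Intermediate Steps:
X(m) = m + m² (X(m) = m² + m = m + m²)
(22*(-18))*√(-1 + X(-4)) = (22*(-18))*√(-1 - 4*(1 - 4)) = -396*√(-1 - 4*(-3)) = -396*√(-1 + 12) = -396*√11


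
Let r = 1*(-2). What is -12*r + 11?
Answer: 35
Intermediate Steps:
r = -2
-12*r + 11 = -12*(-2) + 11 = 24 + 11 = 35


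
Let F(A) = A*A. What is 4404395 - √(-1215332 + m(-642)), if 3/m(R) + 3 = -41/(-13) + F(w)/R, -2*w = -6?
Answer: 4404395 - I*√183902006978/389 ≈ 4.4044e+6 - 1102.4*I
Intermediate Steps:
w = 3 (w = -½*(-6) = 3)
F(A) = A²
m(R) = 3/(2/13 + 9/R) (m(R) = 3/(-3 + (-41/(-13) + 3²/R)) = 3/(-3 + (-41*(-1/13) + 9/R)) = 3/(-3 + (41/13 + 9/R)) = 3/(2/13 + 9/R))
4404395 - √(-1215332 + m(-642)) = 4404395 - √(-1215332 + 39*(-642)/(117 + 2*(-642))) = 4404395 - √(-1215332 + 39*(-642)/(117 - 1284)) = 4404395 - √(-1215332 + 39*(-642)/(-1167)) = 4404395 - √(-1215332 + 39*(-642)*(-1/1167)) = 4404395 - √(-1215332 + 8346/389) = 4404395 - √(-472755802/389) = 4404395 - I*√183902006978/389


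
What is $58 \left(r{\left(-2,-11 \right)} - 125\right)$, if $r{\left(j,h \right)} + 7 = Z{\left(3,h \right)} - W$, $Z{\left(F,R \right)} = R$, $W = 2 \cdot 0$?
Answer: $-8294$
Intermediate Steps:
$W = 0$
$r{\left(j,h \right)} = -7 + h$ ($r{\left(j,h \right)} = -7 + \left(h - 0\right) = -7 + \left(h + 0\right) = -7 + h$)
$58 \left(r{\left(-2,-11 \right)} - 125\right) = 58 \left(\left(-7 - 11\right) - 125\right) = 58 \left(-18 - 125\right) = 58 \left(-143\right) = -8294$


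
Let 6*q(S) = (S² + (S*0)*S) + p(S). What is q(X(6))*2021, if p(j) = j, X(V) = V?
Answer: 14147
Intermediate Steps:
q(S) = S/6 + S²/6 (q(S) = ((S² + (S*0)*S) + S)/6 = ((S² + 0*S) + S)/6 = ((S² + 0) + S)/6 = (S² + S)/6 = (S + S²)/6 = S/6 + S²/6)
q(X(6))*2021 = ((⅙)*6*(1 + 6))*2021 = ((⅙)*6*7)*2021 = 7*2021 = 14147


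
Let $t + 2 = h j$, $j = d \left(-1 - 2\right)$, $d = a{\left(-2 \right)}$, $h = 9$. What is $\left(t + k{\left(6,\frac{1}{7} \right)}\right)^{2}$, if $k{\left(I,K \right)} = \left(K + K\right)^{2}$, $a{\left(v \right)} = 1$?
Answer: $\frac{2007889}{2401} \approx 836.27$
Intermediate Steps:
$k{\left(I,K \right)} = 4 K^{2}$ ($k{\left(I,K \right)} = \left(2 K\right)^{2} = 4 K^{2}$)
$d = 1$
$j = -3$ ($j = 1 \left(-1 - 2\right) = 1 \left(-3\right) = -3$)
$t = -29$ ($t = -2 + 9 \left(-3\right) = -2 - 27 = -29$)
$\left(t + k{\left(6,\frac{1}{7} \right)}\right)^{2} = \left(-29 + 4 \left(\frac{1}{7}\right)^{2}\right)^{2} = \left(-29 + \frac{4}{49}\right)^{2} = \left(- \frac{1417}{49}\right)^{2} = \frac{2007889}{2401}$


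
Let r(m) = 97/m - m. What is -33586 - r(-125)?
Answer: -4213778/125 ≈ -33710.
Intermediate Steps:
r(m) = -m + 97/m
-33586 - r(-125) = -33586 - (-1*(-125) + 97/(-125)) = -33586 - (125 + 97*(-1/125)) = -33586 - (125 - 97/125) = -33586 - 1*15528/125 = -33586 - 15528/125 = -4213778/125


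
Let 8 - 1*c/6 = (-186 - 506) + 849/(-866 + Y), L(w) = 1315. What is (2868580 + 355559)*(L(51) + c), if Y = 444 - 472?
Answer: 2652125155176/149 ≈ 1.7800e+10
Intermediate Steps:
Y = -28
c = 626649/149 (c = 48 - 6*((-186 - 506) + 849/(-866 - 28)) = 48 - 6*(-692 + 849/(-894)) = 48 - 6*(-692 + 849*(-1/894)) = 48 - 6*(-692 - 283/298) = 48 - 6*(-206499/298) = 48 + 619497/149 = 626649/149 ≈ 4205.7)
(2868580 + 355559)*(L(51) + c) = (2868580 + 355559)*(1315 + 626649/149) = 3224139*(822584/149) = 2652125155176/149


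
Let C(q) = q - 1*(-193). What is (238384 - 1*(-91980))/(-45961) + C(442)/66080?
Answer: -73902603/10295264 ≈ -7.1783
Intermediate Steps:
C(q) = 193 + q (C(q) = q + 193 = 193 + q)
(238384 - 1*(-91980))/(-45961) + C(442)/66080 = (238384 - 1*(-91980))/(-45961) + (193 + 442)/66080 = (238384 + 91980)*(-1/45961) + 635*(1/66080) = 330364*(-1/45961) + 127/13216 = -330364/45961 + 127/13216 = -73902603/10295264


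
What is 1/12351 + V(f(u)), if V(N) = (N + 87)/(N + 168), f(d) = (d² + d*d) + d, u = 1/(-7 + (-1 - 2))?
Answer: 26842921/51849498 ≈ 0.51771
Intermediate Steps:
u = -⅒ (u = 1/(-7 - 3) = 1/(-10) = -⅒ ≈ -0.10000)
f(d) = d + 2*d² (f(d) = (d² + d²) + d = 2*d² + d = d + 2*d²)
V(N) = (87 + N)/(168 + N)
1/12351 + V(f(u)) = 1/12351 + (87 - (1 + 2*(-⅒))/10)/(168 - (1 + 2*(-⅒))/10) = 1/12351 + (87 - (1 - ⅕)/10)/(168 - (1 - ⅕)/10) = 1/12351 + (87 - ⅒*⅘)/(168 - ⅒*⅘) = 1/12351 + (87 - 2/25)/(168 - 2/25) = 1/12351 + (2173/25)/(4198/25) = 1/12351 + (25/4198)*(2173/25) = 1/12351 + 2173/4198 = 26842921/51849498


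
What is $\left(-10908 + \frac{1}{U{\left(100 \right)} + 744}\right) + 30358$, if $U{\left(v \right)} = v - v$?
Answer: $\frac{14470801}{744} \approx 19450.0$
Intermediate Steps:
$U{\left(v \right)} = 0$
$\left(-10908 + \frac{1}{U{\left(100 \right)} + 744}\right) + 30358 = \left(-10908 + \frac{1}{0 + 744}\right) + 30358 = \left(-10908 + \frac{1}{744}\right) + 30358 = - \frac{8115551}{744} + 30358 = \frac{14470801}{744}$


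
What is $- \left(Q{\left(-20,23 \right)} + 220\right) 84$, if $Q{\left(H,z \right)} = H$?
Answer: $-16800$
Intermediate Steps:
$- \left(Q{\left(-20,23 \right)} + 220\right) 84 = - \left(-20 + 220\right) 84 = - 200 \cdot 84 = \left(-1\right) 16800 = -16800$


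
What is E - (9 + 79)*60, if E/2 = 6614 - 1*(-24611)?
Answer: 57170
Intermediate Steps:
E = 62450 (E = 2*(6614 - 1*(-24611)) = 2*(6614 + 24611) = 2*31225 = 62450)
E - (9 + 79)*60 = 62450 - (9 + 79)*60 = 62450 - 88*60 = 62450 - 1*5280 = 62450 - 5280 = 57170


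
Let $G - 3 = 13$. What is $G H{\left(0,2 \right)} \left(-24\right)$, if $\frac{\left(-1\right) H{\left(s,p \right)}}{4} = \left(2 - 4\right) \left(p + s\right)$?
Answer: $-6144$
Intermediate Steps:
$H{\left(s,p \right)} = 8 p + 8 s$ ($H{\left(s,p \right)} = - 4 \left(2 - 4\right) \left(p + s\right) = - 4 \left(- 2 \left(p + s\right)\right) = - 4 \left(- 2 p - 2 s\right) = 8 p + 8 s$)
$G = 16$ ($G = 3 + 13 = 16$)
$G H{\left(0,2 \right)} \left(-24\right) = 16 \left(8 \cdot 2 + 8 \cdot 0\right) \left(-24\right) = 16 \left(16 + 0\right) \left(-24\right) = 16 \cdot 16 \left(-24\right) = 256 \left(-24\right) = -6144$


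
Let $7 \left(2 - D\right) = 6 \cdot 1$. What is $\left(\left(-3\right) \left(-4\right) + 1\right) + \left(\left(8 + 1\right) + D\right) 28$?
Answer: $297$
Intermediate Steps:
$D = \frac{8}{7}$ ($D = 2 - \frac{6 \cdot 1}{7} = 2 - \frac{6}{7} = \frac{8}{7} \approx 1.1429$)
$\left(\left(-3\right) \left(-4\right) + 1\right) + \left(\left(8 + 1\right) + D\right) 28 = \left(\left(-3\right) \left(-4\right) + 1\right) + \left(\left(8 + 1\right) + \frac{8}{7}\right) 28 = \left(12 + 1\right) + \left(9 + \frac{8}{7}\right) 28 = 13 + \frac{71}{7} \cdot 28 = 13 + 284 = 297$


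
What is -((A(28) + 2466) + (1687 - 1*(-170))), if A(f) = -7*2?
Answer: -4309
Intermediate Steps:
A(f) = -14
-((A(28) + 2466) + (1687 - 1*(-170))) = -((-14 + 2466) + (1687 - 1*(-170))) = -(2452 + (1687 + 170)) = -(2452 + 1857) = -1*4309 = -4309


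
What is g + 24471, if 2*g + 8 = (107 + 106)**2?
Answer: 94303/2 ≈ 47152.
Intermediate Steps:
g = 45361/2 (g = -4 + (107 + 106)**2/2 = -4 + (1/2)*213**2 = -4 + (1/2)*45369 = -4 + 45369/2 = 45361/2 ≈ 22681.)
g + 24471 = 45361/2 + 24471 = 94303/2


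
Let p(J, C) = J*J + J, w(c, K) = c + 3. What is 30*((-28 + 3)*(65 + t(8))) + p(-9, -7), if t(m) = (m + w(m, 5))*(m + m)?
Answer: -276678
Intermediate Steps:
w(c, K) = 3 + c
t(m) = 2*m*(3 + 2*m) (t(m) = (m + (3 + m))*(m + m) = (3 + 2*m)*(2*m) = 2*m*(3 + 2*m))
p(J, C) = J + J² (p(J, C) = J² + J = J + J²)
30*((-28 + 3)*(65 + t(8))) + p(-9, -7) = 30*((-28 + 3)*(65 + 2*8*(3 + 2*8))) - 9*(1 - 9) = 30*(-25*(65 + 2*8*(3 + 16))) - 9*(-8) = 30*(-25*(65 + 2*8*19)) + 72 = 30*(-25*(65 + 304)) + 72 = 30*(-25*369) + 72 = 30*(-9225) + 72 = -276750 + 72 = -276678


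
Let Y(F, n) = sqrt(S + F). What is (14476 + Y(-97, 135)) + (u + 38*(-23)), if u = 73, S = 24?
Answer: 13675 + I*sqrt(73) ≈ 13675.0 + 8.544*I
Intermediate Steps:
Y(F, n) = sqrt(24 + F)
(14476 + Y(-97, 135)) + (u + 38*(-23)) = (14476 + sqrt(24 - 97)) + (73 + 38*(-23)) = (14476 + sqrt(-73)) + (73 - 874) = (14476 + I*sqrt(73)) - 801 = 13675 + I*sqrt(73)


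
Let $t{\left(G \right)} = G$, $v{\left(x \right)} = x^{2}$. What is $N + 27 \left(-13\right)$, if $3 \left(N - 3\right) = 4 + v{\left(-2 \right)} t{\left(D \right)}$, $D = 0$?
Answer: $- \frac{1040}{3} \approx -346.67$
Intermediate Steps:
$N = \frac{13}{3}$ ($N = 3 + \frac{4 + \left(-2\right)^{2} \cdot 0}{3} = 3 + \frac{4 + 4 \cdot 0}{3} = 3 + \frac{4 + 0}{3} = 3 + \frac{1}{3} \cdot 4 = 3 + \frac{4}{3} = \frac{13}{3} \approx 4.3333$)
$N + 27 \left(-13\right) = \frac{13}{3} + 27 \left(-13\right) = \frac{13}{3} - 351 = - \frac{1040}{3}$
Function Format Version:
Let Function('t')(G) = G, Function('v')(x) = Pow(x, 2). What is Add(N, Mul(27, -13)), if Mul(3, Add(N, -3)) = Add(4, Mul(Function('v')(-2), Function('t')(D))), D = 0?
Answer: Rational(-1040, 3) ≈ -346.67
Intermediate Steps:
N = Rational(13, 3) (N = Add(3, Mul(Rational(1, 3), Add(4, Mul(Pow(-2, 2), 0)))) = Add(3, Mul(Rational(1, 3), Add(4, Mul(4, 0)))) = Add(3, Mul(Rational(1, 3), Add(4, 0))) = Add(3, Mul(Rational(1, 3), 4)) = Add(3, Rational(4, 3)) = Rational(13, 3) ≈ 4.3333)
Add(N, Mul(27, -13)) = Add(Rational(13, 3), Mul(27, -13)) = Add(Rational(13, 3), -351) = Rational(-1040, 3)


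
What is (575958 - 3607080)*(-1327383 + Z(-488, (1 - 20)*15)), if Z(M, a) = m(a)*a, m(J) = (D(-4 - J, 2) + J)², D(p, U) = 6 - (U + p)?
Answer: 276871543449606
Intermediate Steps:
D(p, U) = 6 - U - p (D(p, U) = 6 + (-U - p) = 6 - U - p)
m(J) = (8 + 2*J)² (m(J) = ((6 - 1*2 - (-4 - J)) + J)² = ((6 - 2 + (4 + J)) + J)² = ((8 + J) + J)² = (8 + 2*J)²)
Z(M, a) = 4*a*(4 + a)² (Z(M, a) = (4*(4 + a)²)*a = 4*a*(4 + a)²)
(575958 - 3607080)*(-1327383 + Z(-488, (1 - 20)*15)) = (575958 - 3607080)*(-1327383 + 4*((1 - 20)*15)*(4 + (1 - 20)*15)²) = -3031122*(-1327383 + 4*(-19*15)*(4 - 19*15)²) = -3031122*(-1327383 + 4*(-285)*(4 - 285)²) = -3031122*(-1327383 + 4*(-285)*(-281)²) = -3031122*(-1327383 + 4*(-285)*78961) = -3031122*(-1327383 - 90015540) = -3031122*(-91342923) = 276871543449606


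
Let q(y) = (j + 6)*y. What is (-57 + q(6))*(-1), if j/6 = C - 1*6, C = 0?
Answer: 237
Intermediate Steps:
j = -36 (j = 6*(0 - 1*6) = 6*(0 - 6) = 6*(-6) = -36)
q(y) = -30*y (q(y) = (-36 + 6)*y = -30*y)
(-57 + q(6))*(-1) = (-57 - 30*6)*(-1) = (-57 - 180)*(-1) = -237*(-1) = 237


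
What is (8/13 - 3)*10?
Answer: -310/13 ≈ -23.846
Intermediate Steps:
(8/13 - 3)*10 = -31/13*10 = -310/13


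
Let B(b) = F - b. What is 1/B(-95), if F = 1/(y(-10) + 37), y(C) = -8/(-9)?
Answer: 341/32404 ≈ 0.010523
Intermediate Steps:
y(C) = 8/9 (y(C) = -8*(-⅑) = 8/9)
F = 9/341 (F = 1/(8/9 + 37) = 1/(341/9) = 9/341 ≈ 0.026393)
B(b) = 9/341 - b
1/B(-95) = 1/(9/341 - 1*(-95)) = 1/(9/341 + 95) = 1/(32404/341) = 341/32404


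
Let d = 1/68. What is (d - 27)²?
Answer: 3367225/4624 ≈ 728.21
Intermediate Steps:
d = 1/68 ≈ 0.014706
(d - 27)² = (1/68 - 27)² = (-1835/68)² = 3367225/4624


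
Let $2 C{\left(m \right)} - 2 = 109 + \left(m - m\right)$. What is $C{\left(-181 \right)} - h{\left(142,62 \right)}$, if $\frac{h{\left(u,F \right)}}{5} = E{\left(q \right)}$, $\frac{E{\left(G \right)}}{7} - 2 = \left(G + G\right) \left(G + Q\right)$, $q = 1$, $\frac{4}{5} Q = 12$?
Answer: $- \frac{2269}{2} \approx -1134.5$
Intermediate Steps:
$Q = 15$ ($Q = \frac{5}{4} \cdot 12 = 15$)
$E{\left(G \right)} = 14 + 14 G \left(15 + G\right)$ ($E{\left(G \right)} = 14 + 7 \left(G + G\right) \left(G + 15\right) = 14 + 7 \cdot 2 G \left(15 + G\right) = 14 + 14 G \left(15 + G\right)$)
$h{\left(u,F \right)} = 1190$ ($h{\left(u,F \right)} = 5 \left(14 + 14 \cdot 1^{2} + 210 \cdot 1\right) = 5 \left(14 + 14 \cdot 1 + 210\right) = 5 \left(14 + 14 + 210\right) = 5 \cdot 238 = 1190$)
$C{\left(m \right)} = \frac{111}{2}$ ($C{\left(m \right)} = 1 + \frac{109 + \left(m - m\right)}{2} = 1 + \frac{109 + 0}{2} = 1 + \frac{1}{2} \cdot 109 = 1 + \frac{109}{2} = \frac{111}{2}$)
$C{\left(-181 \right)} - h{\left(142,62 \right)} = \frac{111}{2} - 1190 = - \frac{2269}{2}$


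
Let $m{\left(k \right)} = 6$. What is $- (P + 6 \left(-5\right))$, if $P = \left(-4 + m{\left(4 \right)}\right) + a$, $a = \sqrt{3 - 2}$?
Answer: $27$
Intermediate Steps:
$a = 1$ ($a = \sqrt{1} = 1$)
$P = 3$ ($P = \left(-4 + 6\right) + 1 = 2 + 1 = 3$)
$- (P + 6 \left(-5\right)) = - (3 + 6 \left(-5\right)) = - (3 - 30) = \left(-1\right) \left(-27\right) = 27$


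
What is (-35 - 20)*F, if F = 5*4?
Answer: -1100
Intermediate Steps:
F = 20
(-35 - 20)*F = (-35 - 20)*20 = -55*20 = -1100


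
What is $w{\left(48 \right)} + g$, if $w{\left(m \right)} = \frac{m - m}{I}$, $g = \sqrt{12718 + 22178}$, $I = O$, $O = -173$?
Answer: $4 \sqrt{2181} \approx 186.8$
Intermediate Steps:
$I = -173$
$g = 4 \sqrt{2181}$ ($g = \sqrt{34896} = 4 \sqrt{2181} \approx 186.8$)
$w{\left(m \right)} = 0$ ($w{\left(m \right)} = \frac{m - m}{-173} = 0 \left(- \frac{1}{173}\right) = 0$)
$w{\left(48 \right)} + g = 0 + 4 \sqrt{2181} = 4 \sqrt{2181}$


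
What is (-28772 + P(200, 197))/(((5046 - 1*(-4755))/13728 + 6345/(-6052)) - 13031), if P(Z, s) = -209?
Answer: 18240873248/8202026167 ≈ 2.2239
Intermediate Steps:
(-28772 + P(200, 197))/(((5046 - 1*(-4755))/13728 + 6345/(-6052)) - 13031) = (-28772 - 209)/(((5046 - 1*(-4755))/13728 + 6345/(-6052)) - 13031) = -28981/(((5046 + 4755)*(1/13728) + 6345*(-1/6052)) - 13031) = -28981/((9801*(1/13728) - 6345/6052) - 13031) = -28981/((297/416 - 6345/6052) - 13031) = -28981/(-210519/629408 - 13031) = -28981/(-8202026167/629408) = -28981*(-629408/8202026167) = 18240873248/8202026167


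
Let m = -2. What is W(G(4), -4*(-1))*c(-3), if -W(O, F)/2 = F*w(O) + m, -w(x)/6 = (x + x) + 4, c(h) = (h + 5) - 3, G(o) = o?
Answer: -580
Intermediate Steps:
c(h) = 2 + h (c(h) = (5 + h) - 3 = 2 + h)
w(x) = -24 - 12*x (w(x) = -6*((x + x) + 4) = -6*(2*x + 4) = -6*(4 + 2*x) = -24 - 12*x)
W(O, F) = 4 - 2*F*(-24 - 12*O) (W(O, F) = -2*(F*(-24 - 12*O) - 2) = -2*(-2 + F*(-24 - 12*O)) = 4 - 2*F*(-24 - 12*O))
W(G(4), -4*(-1))*c(-3) = (4 + 24*(-4*(-1))*(2 + 4))*(2 - 3) = (4 + 24*4*6)*(-1) = (4 + 576)*(-1) = 580*(-1) = -580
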